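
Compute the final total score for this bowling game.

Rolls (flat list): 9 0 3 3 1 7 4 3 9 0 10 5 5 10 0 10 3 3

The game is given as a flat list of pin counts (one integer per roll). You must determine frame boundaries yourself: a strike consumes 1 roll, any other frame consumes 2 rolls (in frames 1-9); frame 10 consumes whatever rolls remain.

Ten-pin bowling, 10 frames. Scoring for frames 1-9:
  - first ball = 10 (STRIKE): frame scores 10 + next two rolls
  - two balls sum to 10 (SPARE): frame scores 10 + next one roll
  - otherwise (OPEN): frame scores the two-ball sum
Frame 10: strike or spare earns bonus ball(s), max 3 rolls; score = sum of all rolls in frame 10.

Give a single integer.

Answer: 118

Derivation:
Frame 1: OPEN (9+0=9). Cumulative: 9
Frame 2: OPEN (3+3=6). Cumulative: 15
Frame 3: OPEN (1+7=8). Cumulative: 23
Frame 4: OPEN (4+3=7). Cumulative: 30
Frame 5: OPEN (9+0=9). Cumulative: 39
Frame 6: STRIKE. 10 + next two rolls (5+5) = 20. Cumulative: 59
Frame 7: SPARE (5+5=10). 10 + next roll (10) = 20. Cumulative: 79
Frame 8: STRIKE. 10 + next two rolls (0+10) = 20. Cumulative: 99
Frame 9: SPARE (0+10=10). 10 + next roll (3) = 13. Cumulative: 112
Frame 10: OPEN. Sum of all frame-10 rolls (3+3) = 6. Cumulative: 118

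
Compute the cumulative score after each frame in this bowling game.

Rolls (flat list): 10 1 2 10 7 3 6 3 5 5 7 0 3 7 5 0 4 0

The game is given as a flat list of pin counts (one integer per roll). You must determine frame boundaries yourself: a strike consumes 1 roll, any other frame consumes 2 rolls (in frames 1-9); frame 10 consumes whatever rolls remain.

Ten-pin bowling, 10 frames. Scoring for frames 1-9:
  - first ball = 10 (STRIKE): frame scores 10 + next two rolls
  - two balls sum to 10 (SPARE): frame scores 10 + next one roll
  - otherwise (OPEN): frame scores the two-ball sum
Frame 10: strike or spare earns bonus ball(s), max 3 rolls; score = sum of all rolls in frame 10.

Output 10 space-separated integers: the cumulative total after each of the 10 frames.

Answer: 13 16 36 52 61 78 85 100 105 109

Derivation:
Frame 1: STRIKE. 10 + next two rolls (1+2) = 13. Cumulative: 13
Frame 2: OPEN (1+2=3). Cumulative: 16
Frame 3: STRIKE. 10 + next two rolls (7+3) = 20. Cumulative: 36
Frame 4: SPARE (7+3=10). 10 + next roll (6) = 16. Cumulative: 52
Frame 5: OPEN (6+3=9). Cumulative: 61
Frame 6: SPARE (5+5=10). 10 + next roll (7) = 17. Cumulative: 78
Frame 7: OPEN (7+0=7). Cumulative: 85
Frame 8: SPARE (3+7=10). 10 + next roll (5) = 15. Cumulative: 100
Frame 9: OPEN (5+0=5). Cumulative: 105
Frame 10: OPEN. Sum of all frame-10 rolls (4+0) = 4. Cumulative: 109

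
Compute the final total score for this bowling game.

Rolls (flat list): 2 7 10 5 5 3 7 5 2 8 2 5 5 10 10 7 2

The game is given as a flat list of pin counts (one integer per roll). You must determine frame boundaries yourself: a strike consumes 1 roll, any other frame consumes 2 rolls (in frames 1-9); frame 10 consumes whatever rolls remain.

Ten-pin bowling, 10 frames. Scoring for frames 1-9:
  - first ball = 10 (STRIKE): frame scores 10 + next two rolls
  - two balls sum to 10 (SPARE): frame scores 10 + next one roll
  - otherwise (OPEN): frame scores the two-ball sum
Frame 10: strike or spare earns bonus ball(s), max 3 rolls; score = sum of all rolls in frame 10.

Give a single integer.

Answer: 154

Derivation:
Frame 1: OPEN (2+7=9). Cumulative: 9
Frame 2: STRIKE. 10 + next two rolls (5+5) = 20. Cumulative: 29
Frame 3: SPARE (5+5=10). 10 + next roll (3) = 13. Cumulative: 42
Frame 4: SPARE (3+7=10). 10 + next roll (5) = 15. Cumulative: 57
Frame 5: OPEN (5+2=7). Cumulative: 64
Frame 6: SPARE (8+2=10). 10 + next roll (5) = 15. Cumulative: 79
Frame 7: SPARE (5+5=10). 10 + next roll (10) = 20. Cumulative: 99
Frame 8: STRIKE. 10 + next two rolls (10+7) = 27. Cumulative: 126
Frame 9: STRIKE. 10 + next two rolls (7+2) = 19. Cumulative: 145
Frame 10: OPEN. Sum of all frame-10 rolls (7+2) = 9. Cumulative: 154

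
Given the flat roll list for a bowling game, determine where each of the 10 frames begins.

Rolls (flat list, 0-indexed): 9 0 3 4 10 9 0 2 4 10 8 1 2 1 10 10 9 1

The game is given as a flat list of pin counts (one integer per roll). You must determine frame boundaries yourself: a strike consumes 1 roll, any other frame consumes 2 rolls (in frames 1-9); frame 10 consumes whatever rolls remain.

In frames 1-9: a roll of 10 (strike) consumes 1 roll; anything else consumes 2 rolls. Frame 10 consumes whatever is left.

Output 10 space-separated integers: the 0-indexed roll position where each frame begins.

Frame 1 starts at roll index 0: rolls=9,0 (sum=9), consumes 2 rolls
Frame 2 starts at roll index 2: rolls=3,4 (sum=7), consumes 2 rolls
Frame 3 starts at roll index 4: roll=10 (strike), consumes 1 roll
Frame 4 starts at roll index 5: rolls=9,0 (sum=9), consumes 2 rolls
Frame 5 starts at roll index 7: rolls=2,4 (sum=6), consumes 2 rolls
Frame 6 starts at roll index 9: roll=10 (strike), consumes 1 roll
Frame 7 starts at roll index 10: rolls=8,1 (sum=9), consumes 2 rolls
Frame 8 starts at roll index 12: rolls=2,1 (sum=3), consumes 2 rolls
Frame 9 starts at roll index 14: roll=10 (strike), consumes 1 roll
Frame 10 starts at roll index 15: 3 remaining rolls

Answer: 0 2 4 5 7 9 10 12 14 15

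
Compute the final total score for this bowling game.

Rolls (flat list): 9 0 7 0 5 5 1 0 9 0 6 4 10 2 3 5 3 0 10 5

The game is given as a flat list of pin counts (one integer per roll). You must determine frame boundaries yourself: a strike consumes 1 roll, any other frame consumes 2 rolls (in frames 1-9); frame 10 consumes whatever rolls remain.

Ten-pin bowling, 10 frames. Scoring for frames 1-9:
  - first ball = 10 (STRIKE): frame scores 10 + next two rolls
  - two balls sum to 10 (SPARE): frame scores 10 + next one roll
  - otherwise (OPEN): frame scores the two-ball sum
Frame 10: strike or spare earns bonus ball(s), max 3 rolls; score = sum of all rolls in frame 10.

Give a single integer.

Frame 1: OPEN (9+0=9). Cumulative: 9
Frame 2: OPEN (7+0=7). Cumulative: 16
Frame 3: SPARE (5+5=10). 10 + next roll (1) = 11. Cumulative: 27
Frame 4: OPEN (1+0=1). Cumulative: 28
Frame 5: OPEN (9+0=9). Cumulative: 37
Frame 6: SPARE (6+4=10). 10 + next roll (10) = 20. Cumulative: 57
Frame 7: STRIKE. 10 + next two rolls (2+3) = 15. Cumulative: 72
Frame 8: OPEN (2+3=5). Cumulative: 77
Frame 9: OPEN (5+3=8). Cumulative: 85
Frame 10: SPARE. Sum of all frame-10 rolls (0+10+5) = 15. Cumulative: 100

Answer: 100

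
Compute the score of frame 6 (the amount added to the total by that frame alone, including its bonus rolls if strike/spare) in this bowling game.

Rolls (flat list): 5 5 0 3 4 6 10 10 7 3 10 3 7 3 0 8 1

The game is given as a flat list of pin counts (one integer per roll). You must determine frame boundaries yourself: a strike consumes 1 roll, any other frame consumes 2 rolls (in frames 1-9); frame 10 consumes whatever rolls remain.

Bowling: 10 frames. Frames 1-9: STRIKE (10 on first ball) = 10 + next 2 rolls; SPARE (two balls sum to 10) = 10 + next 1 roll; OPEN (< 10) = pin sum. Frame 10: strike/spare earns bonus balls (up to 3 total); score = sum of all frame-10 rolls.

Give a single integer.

Frame 1: SPARE (5+5=10). 10 + next roll (0) = 10. Cumulative: 10
Frame 2: OPEN (0+3=3). Cumulative: 13
Frame 3: SPARE (4+6=10). 10 + next roll (10) = 20. Cumulative: 33
Frame 4: STRIKE. 10 + next two rolls (10+7) = 27. Cumulative: 60
Frame 5: STRIKE. 10 + next two rolls (7+3) = 20. Cumulative: 80
Frame 6: SPARE (7+3=10). 10 + next roll (10) = 20. Cumulative: 100
Frame 7: STRIKE. 10 + next two rolls (3+7) = 20. Cumulative: 120
Frame 8: SPARE (3+7=10). 10 + next roll (3) = 13. Cumulative: 133

Answer: 20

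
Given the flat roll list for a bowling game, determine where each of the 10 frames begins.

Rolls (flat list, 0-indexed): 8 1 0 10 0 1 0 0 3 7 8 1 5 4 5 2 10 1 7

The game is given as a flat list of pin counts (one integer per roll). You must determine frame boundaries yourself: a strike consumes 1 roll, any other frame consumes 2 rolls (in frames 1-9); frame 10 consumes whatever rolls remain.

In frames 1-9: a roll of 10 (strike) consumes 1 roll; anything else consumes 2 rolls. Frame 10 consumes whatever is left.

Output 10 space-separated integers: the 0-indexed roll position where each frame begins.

Answer: 0 2 4 6 8 10 12 14 16 17

Derivation:
Frame 1 starts at roll index 0: rolls=8,1 (sum=9), consumes 2 rolls
Frame 2 starts at roll index 2: rolls=0,10 (sum=10), consumes 2 rolls
Frame 3 starts at roll index 4: rolls=0,1 (sum=1), consumes 2 rolls
Frame 4 starts at roll index 6: rolls=0,0 (sum=0), consumes 2 rolls
Frame 5 starts at roll index 8: rolls=3,7 (sum=10), consumes 2 rolls
Frame 6 starts at roll index 10: rolls=8,1 (sum=9), consumes 2 rolls
Frame 7 starts at roll index 12: rolls=5,4 (sum=9), consumes 2 rolls
Frame 8 starts at roll index 14: rolls=5,2 (sum=7), consumes 2 rolls
Frame 9 starts at roll index 16: roll=10 (strike), consumes 1 roll
Frame 10 starts at roll index 17: 2 remaining rolls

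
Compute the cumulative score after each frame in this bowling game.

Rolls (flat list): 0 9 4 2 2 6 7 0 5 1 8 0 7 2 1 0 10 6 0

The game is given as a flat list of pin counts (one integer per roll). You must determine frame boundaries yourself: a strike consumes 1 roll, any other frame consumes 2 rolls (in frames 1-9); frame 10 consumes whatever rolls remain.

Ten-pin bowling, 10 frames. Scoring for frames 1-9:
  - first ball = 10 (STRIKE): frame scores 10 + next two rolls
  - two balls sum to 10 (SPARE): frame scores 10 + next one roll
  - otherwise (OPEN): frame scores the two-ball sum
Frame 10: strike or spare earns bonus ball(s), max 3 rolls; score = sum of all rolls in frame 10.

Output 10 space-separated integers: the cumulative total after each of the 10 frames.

Frame 1: OPEN (0+9=9). Cumulative: 9
Frame 2: OPEN (4+2=6). Cumulative: 15
Frame 3: OPEN (2+6=8). Cumulative: 23
Frame 4: OPEN (7+0=7). Cumulative: 30
Frame 5: OPEN (5+1=6). Cumulative: 36
Frame 6: OPEN (8+0=8). Cumulative: 44
Frame 7: OPEN (7+2=9). Cumulative: 53
Frame 8: OPEN (1+0=1). Cumulative: 54
Frame 9: STRIKE. 10 + next two rolls (6+0) = 16. Cumulative: 70
Frame 10: OPEN. Sum of all frame-10 rolls (6+0) = 6. Cumulative: 76

Answer: 9 15 23 30 36 44 53 54 70 76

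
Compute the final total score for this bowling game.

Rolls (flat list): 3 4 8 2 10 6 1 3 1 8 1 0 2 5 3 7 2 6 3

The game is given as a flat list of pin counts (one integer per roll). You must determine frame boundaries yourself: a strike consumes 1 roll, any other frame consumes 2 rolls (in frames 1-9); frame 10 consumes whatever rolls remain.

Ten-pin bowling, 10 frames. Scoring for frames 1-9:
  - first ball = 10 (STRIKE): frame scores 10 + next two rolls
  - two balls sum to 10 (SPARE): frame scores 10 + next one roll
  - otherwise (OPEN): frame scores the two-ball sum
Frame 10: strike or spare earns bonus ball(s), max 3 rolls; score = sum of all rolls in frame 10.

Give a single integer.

Frame 1: OPEN (3+4=7). Cumulative: 7
Frame 2: SPARE (8+2=10). 10 + next roll (10) = 20. Cumulative: 27
Frame 3: STRIKE. 10 + next two rolls (6+1) = 17. Cumulative: 44
Frame 4: OPEN (6+1=7). Cumulative: 51
Frame 5: OPEN (3+1=4). Cumulative: 55
Frame 6: OPEN (8+1=9). Cumulative: 64
Frame 7: OPEN (0+2=2). Cumulative: 66
Frame 8: OPEN (5+3=8). Cumulative: 74
Frame 9: OPEN (7+2=9). Cumulative: 83
Frame 10: OPEN. Sum of all frame-10 rolls (6+3) = 9. Cumulative: 92

Answer: 92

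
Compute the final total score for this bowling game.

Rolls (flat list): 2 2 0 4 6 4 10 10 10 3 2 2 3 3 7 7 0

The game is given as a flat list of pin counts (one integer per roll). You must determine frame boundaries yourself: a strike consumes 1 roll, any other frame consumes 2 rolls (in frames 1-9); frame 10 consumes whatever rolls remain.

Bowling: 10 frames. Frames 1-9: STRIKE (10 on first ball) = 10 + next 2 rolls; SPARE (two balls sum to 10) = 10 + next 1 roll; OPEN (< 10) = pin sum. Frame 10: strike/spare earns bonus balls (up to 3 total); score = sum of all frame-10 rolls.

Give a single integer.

Frame 1: OPEN (2+2=4). Cumulative: 4
Frame 2: OPEN (0+4=4). Cumulative: 8
Frame 3: SPARE (6+4=10). 10 + next roll (10) = 20. Cumulative: 28
Frame 4: STRIKE. 10 + next two rolls (10+10) = 30. Cumulative: 58
Frame 5: STRIKE. 10 + next two rolls (10+3) = 23. Cumulative: 81
Frame 6: STRIKE. 10 + next two rolls (3+2) = 15. Cumulative: 96
Frame 7: OPEN (3+2=5). Cumulative: 101
Frame 8: OPEN (2+3=5). Cumulative: 106
Frame 9: SPARE (3+7=10). 10 + next roll (7) = 17. Cumulative: 123
Frame 10: OPEN. Sum of all frame-10 rolls (7+0) = 7. Cumulative: 130

Answer: 130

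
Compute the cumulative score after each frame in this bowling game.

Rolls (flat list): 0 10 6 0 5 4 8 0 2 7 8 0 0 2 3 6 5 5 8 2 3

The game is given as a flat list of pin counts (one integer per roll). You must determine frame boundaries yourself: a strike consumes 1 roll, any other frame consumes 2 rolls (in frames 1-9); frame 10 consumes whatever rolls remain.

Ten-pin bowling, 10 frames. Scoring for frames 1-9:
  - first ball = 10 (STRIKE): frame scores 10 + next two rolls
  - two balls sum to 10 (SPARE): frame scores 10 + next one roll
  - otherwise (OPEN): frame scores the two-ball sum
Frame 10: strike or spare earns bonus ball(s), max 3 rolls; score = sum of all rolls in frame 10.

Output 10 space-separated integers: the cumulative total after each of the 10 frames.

Answer: 16 22 31 39 48 56 58 67 85 98

Derivation:
Frame 1: SPARE (0+10=10). 10 + next roll (6) = 16. Cumulative: 16
Frame 2: OPEN (6+0=6). Cumulative: 22
Frame 3: OPEN (5+4=9). Cumulative: 31
Frame 4: OPEN (8+0=8). Cumulative: 39
Frame 5: OPEN (2+7=9). Cumulative: 48
Frame 6: OPEN (8+0=8). Cumulative: 56
Frame 7: OPEN (0+2=2). Cumulative: 58
Frame 8: OPEN (3+6=9). Cumulative: 67
Frame 9: SPARE (5+5=10). 10 + next roll (8) = 18. Cumulative: 85
Frame 10: SPARE. Sum of all frame-10 rolls (8+2+3) = 13. Cumulative: 98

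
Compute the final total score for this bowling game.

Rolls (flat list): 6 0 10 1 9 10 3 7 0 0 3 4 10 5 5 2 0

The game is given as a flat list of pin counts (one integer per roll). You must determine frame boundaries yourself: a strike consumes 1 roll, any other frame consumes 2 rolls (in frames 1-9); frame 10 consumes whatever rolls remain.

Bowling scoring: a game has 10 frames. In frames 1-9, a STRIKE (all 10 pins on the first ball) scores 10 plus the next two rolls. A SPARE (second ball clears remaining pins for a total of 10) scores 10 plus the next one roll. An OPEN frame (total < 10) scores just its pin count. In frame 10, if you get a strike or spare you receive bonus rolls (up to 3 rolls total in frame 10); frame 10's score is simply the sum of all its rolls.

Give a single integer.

Frame 1: OPEN (6+0=6). Cumulative: 6
Frame 2: STRIKE. 10 + next two rolls (1+9) = 20. Cumulative: 26
Frame 3: SPARE (1+9=10). 10 + next roll (10) = 20. Cumulative: 46
Frame 4: STRIKE. 10 + next two rolls (3+7) = 20. Cumulative: 66
Frame 5: SPARE (3+7=10). 10 + next roll (0) = 10. Cumulative: 76
Frame 6: OPEN (0+0=0). Cumulative: 76
Frame 7: OPEN (3+4=7). Cumulative: 83
Frame 8: STRIKE. 10 + next two rolls (5+5) = 20. Cumulative: 103
Frame 9: SPARE (5+5=10). 10 + next roll (2) = 12. Cumulative: 115
Frame 10: OPEN. Sum of all frame-10 rolls (2+0) = 2. Cumulative: 117

Answer: 117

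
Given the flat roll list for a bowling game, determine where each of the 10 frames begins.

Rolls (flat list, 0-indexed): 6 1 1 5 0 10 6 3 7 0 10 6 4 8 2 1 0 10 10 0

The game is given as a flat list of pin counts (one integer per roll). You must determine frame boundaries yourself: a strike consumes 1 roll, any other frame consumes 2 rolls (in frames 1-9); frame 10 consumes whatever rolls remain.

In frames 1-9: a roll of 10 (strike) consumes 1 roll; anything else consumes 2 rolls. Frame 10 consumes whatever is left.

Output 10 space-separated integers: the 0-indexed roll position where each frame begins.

Answer: 0 2 4 6 8 10 11 13 15 17

Derivation:
Frame 1 starts at roll index 0: rolls=6,1 (sum=7), consumes 2 rolls
Frame 2 starts at roll index 2: rolls=1,5 (sum=6), consumes 2 rolls
Frame 3 starts at roll index 4: rolls=0,10 (sum=10), consumes 2 rolls
Frame 4 starts at roll index 6: rolls=6,3 (sum=9), consumes 2 rolls
Frame 5 starts at roll index 8: rolls=7,0 (sum=7), consumes 2 rolls
Frame 6 starts at roll index 10: roll=10 (strike), consumes 1 roll
Frame 7 starts at roll index 11: rolls=6,4 (sum=10), consumes 2 rolls
Frame 8 starts at roll index 13: rolls=8,2 (sum=10), consumes 2 rolls
Frame 9 starts at roll index 15: rolls=1,0 (sum=1), consumes 2 rolls
Frame 10 starts at roll index 17: 3 remaining rolls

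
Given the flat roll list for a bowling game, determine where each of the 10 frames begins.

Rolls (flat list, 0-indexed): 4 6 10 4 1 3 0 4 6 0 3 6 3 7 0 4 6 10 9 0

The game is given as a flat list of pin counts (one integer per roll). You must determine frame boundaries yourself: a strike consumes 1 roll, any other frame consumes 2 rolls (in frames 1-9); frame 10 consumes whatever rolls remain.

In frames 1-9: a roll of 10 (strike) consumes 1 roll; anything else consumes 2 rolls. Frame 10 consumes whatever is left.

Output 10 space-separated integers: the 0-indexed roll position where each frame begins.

Frame 1 starts at roll index 0: rolls=4,6 (sum=10), consumes 2 rolls
Frame 2 starts at roll index 2: roll=10 (strike), consumes 1 roll
Frame 3 starts at roll index 3: rolls=4,1 (sum=5), consumes 2 rolls
Frame 4 starts at roll index 5: rolls=3,0 (sum=3), consumes 2 rolls
Frame 5 starts at roll index 7: rolls=4,6 (sum=10), consumes 2 rolls
Frame 6 starts at roll index 9: rolls=0,3 (sum=3), consumes 2 rolls
Frame 7 starts at roll index 11: rolls=6,3 (sum=9), consumes 2 rolls
Frame 8 starts at roll index 13: rolls=7,0 (sum=7), consumes 2 rolls
Frame 9 starts at roll index 15: rolls=4,6 (sum=10), consumes 2 rolls
Frame 10 starts at roll index 17: 3 remaining rolls

Answer: 0 2 3 5 7 9 11 13 15 17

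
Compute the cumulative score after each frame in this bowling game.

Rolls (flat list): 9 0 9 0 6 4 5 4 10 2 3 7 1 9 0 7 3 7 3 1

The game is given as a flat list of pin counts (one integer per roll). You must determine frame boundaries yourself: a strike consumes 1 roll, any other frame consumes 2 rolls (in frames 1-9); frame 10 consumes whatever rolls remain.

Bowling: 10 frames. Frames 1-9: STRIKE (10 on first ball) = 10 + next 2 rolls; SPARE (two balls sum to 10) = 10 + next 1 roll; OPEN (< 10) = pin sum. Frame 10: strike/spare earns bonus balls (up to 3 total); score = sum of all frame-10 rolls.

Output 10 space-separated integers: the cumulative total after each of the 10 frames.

Frame 1: OPEN (9+0=9). Cumulative: 9
Frame 2: OPEN (9+0=9). Cumulative: 18
Frame 3: SPARE (6+4=10). 10 + next roll (5) = 15. Cumulative: 33
Frame 4: OPEN (5+4=9). Cumulative: 42
Frame 5: STRIKE. 10 + next two rolls (2+3) = 15. Cumulative: 57
Frame 6: OPEN (2+3=5). Cumulative: 62
Frame 7: OPEN (7+1=8). Cumulative: 70
Frame 8: OPEN (9+0=9). Cumulative: 79
Frame 9: SPARE (7+3=10). 10 + next roll (7) = 17. Cumulative: 96
Frame 10: SPARE. Sum of all frame-10 rolls (7+3+1) = 11. Cumulative: 107

Answer: 9 18 33 42 57 62 70 79 96 107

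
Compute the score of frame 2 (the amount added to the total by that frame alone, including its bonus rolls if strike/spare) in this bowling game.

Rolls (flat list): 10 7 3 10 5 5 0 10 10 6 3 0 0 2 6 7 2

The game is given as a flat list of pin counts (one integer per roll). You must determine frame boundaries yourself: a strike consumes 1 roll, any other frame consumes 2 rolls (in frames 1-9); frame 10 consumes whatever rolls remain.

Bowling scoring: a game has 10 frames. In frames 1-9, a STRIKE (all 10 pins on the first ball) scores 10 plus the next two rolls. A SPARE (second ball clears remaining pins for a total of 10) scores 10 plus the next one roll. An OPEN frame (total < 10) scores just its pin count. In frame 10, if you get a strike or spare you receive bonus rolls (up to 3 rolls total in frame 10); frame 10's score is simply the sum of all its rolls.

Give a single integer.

Frame 1: STRIKE. 10 + next two rolls (7+3) = 20. Cumulative: 20
Frame 2: SPARE (7+3=10). 10 + next roll (10) = 20. Cumulative: 40
Frame 3: STRIKE. 10 + next two rolls (5+5) = 20. Cumulative: 60
Frame 4: SPARE (5+5=10). 10 + next roll (0) = 10. Cumulative: 70

Answer: 20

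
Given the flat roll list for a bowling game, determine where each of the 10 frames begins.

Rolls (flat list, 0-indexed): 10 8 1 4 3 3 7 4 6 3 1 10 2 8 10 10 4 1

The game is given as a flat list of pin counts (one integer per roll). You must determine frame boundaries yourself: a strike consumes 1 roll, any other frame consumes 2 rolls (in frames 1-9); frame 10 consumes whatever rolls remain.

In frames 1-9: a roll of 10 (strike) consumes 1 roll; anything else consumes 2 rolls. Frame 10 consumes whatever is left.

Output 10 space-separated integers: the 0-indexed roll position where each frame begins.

Answer: 0 1 3 5 7 9 11 12 14 15

Derivation:
Frame 1 starts at roll index 0: roll=10 (strike), consumes 1 roll
Frame 2 starts at roll index 1: rolls=8,1 (sum=9), consumes 2 rolls
Frame 3 starts at roll index 3: rolls=4,3 (sum=7), consumes 2 rolls
Frame 4 starts at roll index 5: rolls=3,7 (sum=10), consumes 2 rolls
Frame 5 starts at roll index 7: rolls=4,6 (sum=10), consumes 2 rolls
Frame 6 starts at roll index 9: rolls=3,1 (sum=4), consumes 2 rolls
Frame 7 starts at roll index 11: roll=10 (strike), consumes 1 roll
Frame 8 starts at roll index 12: rolls=2,8 (sum=10), consumes 2 rolls
Frame 9 starts at roll index 14: roll=10 (strike), consumes 1 roll
Frame 10 starts at roll index 15: 3 remaining rolls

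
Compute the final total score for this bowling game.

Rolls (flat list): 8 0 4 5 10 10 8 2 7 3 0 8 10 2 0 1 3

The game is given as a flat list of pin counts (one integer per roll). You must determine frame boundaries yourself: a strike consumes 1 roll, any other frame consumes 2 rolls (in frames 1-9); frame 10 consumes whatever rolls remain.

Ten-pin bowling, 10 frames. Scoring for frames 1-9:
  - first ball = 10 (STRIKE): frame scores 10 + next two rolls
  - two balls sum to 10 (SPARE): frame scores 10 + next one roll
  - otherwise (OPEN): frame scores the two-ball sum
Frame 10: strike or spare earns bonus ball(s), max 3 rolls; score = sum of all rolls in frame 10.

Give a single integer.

Frame 1: OPEN (8+0=8). Cumulative: 8
Frame 2: OPEN (4+5=9). Cumulative: 17
Frame 3: STRIKE. 10 + next two rolls (10+8) = 28. Cumulative: 45
Frame 4: STRIKE. 10 + next two rolls (8+2) = 20. Cumulative: 65
Frame 5: SPARE (8+2=10). 10 + next roll (7) = 17. Cumulative: 82
Frame 6: SPARE (7+3=10). 10 + next roll (0) = 10. Cumulative: 92
Frame 7: OPEN (0+8=8). Cumulative: 100
Frame 8: STRIKE. 10 + next two rolls (2+0) = 12. Cumulative: 112
Frame 9: OPEN (2+0=2). Cumulative: 114
Frame 10: OPEN. Sum of all frame-10 rolls (1+3) = 4. Cumulative: 118

Answer: 118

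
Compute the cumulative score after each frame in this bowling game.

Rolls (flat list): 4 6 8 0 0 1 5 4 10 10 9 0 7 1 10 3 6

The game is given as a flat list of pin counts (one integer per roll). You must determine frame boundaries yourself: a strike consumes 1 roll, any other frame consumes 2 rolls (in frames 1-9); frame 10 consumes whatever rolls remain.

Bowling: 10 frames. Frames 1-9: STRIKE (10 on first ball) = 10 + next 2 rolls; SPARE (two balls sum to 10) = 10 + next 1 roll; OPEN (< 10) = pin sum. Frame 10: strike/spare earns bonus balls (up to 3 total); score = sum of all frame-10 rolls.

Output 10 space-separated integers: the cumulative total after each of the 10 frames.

Answer: 18 26 27 36 65 84 93 101 120 129

Derivation:
Frame 1: SPARE (4+6=10). 10 + next roll (8) = 18. Cumulative: 18
Frame 2: OPEN (8+0=8). Cumulative: 26
Frame 3: OPEN (0+1=1). Cumulative: 27
Frame 4: OPEN (5+4=9). Cumulative: 36
Frame 5: STRIKE. 10 + next two rolls (10+9) = 29. Cumulative: 65
Frame 6: STRIKE. 10 + next two rolls (9+0) = 19. Cumulative: 84
Frame 7: OPEN (9+0=9). Cumulative: 93
Frame 8: OPEN (7+1=8). Cumulative: 101
Frame 9: STRIKE. 10 + next two rolls (3+6) = 19. Cumulative: 120
Frame 10: OPEN. Sum of all frame-10 rolls (3+6) = 9. Cumulative: 129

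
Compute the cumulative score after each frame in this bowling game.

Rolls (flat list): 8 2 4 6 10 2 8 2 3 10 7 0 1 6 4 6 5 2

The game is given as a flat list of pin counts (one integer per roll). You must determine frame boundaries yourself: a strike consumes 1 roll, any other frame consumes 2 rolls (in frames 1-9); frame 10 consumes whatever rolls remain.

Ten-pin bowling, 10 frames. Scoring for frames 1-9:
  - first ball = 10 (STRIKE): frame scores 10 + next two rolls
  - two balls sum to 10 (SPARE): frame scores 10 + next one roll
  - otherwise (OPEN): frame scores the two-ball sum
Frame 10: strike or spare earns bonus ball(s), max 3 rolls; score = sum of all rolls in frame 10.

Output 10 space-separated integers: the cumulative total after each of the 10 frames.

Frame 1: SPARE (8+2=10). 10 + next roll (4) = 14. Cumulative: 14
Frame 2: SPARE (4+6=10). 10 + next roll (10) = 20. Cumulative: 34
Frame 3: STRIKE. 10 + next two rolls (2+8) = 20. Cumulative: 54
Frame 4: SPARE (2+8=10). 10 + next roll (2) = 12. Cumulative: 66
Frame 5: OPEN (2+3=5). Cumulative: 71
Frame 6: STRIKE. 10 + next two rolls (7+0) = 17. Cumulative: 88
Frame 7: OPEN (7+0=7). Cumulative: 95
Frame 8: OPEN (1+6=7). Cumulative: 102
Frame 9: SPARE (4+6=10). 10 + next roll (5) = 15. Cumulative: 117
Frame 10: OPEN. Sum of all frame-10 rolls (5+2) = 7. Cumulative: 124

Answer: 14 34 54 66 71 88 95 102 117 124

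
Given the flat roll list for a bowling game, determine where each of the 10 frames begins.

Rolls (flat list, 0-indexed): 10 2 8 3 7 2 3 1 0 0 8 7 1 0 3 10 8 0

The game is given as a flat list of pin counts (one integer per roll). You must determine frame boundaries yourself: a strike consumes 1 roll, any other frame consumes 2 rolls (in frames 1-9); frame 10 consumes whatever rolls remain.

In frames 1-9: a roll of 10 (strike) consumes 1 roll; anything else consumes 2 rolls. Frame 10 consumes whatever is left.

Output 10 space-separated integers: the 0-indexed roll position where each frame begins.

Answer: 0 1 3 5 7 9 11 13 15 16

Derivation:
Frame 1 starts at roll index 0: roll=10 (strike), consumes 1 roll
Frame 2 starts at roll index 1: rolls=2,8 (sum=10), consumes 2 rolls
Frame 3 starts at roll index 3: rolls=3,7 (sum=10), consumes 2 rolls
Frame 4 starts at roll index 5: rolls=2,3 (sum=5), consumes 2 rolls
Frame 5 starts at roll index 7: rolls=1,0 (sum=1), consumes 2 rolls
Frame 6 starts at roll index 9: rolls=0,8 (sum=8), consumes 2 rolls
Frame 7 starts at roll index 11: rolls=7,1 (sum=8), consumes 2 rolls
Frame 8 starts at roll index 13: rolls=0,3 (sum=3), consumes 2 rolls
Frame 9 starts at roll index 15: roll=10 (strike), consumes 1 roll
Frame 10 starts at roll index 16: 2 remaining rolls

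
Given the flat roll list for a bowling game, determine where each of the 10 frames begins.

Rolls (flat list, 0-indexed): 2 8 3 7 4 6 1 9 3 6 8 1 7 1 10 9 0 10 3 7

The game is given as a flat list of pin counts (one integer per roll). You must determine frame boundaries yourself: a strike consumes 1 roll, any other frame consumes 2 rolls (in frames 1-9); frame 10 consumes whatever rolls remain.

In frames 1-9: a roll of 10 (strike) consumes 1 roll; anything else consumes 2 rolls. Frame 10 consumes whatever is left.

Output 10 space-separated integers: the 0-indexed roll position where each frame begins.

Frame 1 starts at roll index 0: rolls=2,8 (sum=10), consumes 2 rolls
Frame 2 starts at roll index 2: rolls=3,7 (sum=10), consumes 2 rolls
Frame 3 starts at roll index 4: rolls=4,6 (sum=10), consumes 2 rolls
Frame 4 starts at roll index 6: rolls=1,9 (sum=10), consumes 2 rolls
Frame 5 starts at roll index 8: rolls=3,6 (sum=9), consumes 2 rolls
Frame 6 starts at roll index 10: rolls=8,1 (sum=9), consumes 2 rolls
Frame 7 starts at roll index 12: rolls=7,1 (sum=8), consumes 2 rolls
Frame 8 starts at roll index 14: roll=10 (strike), consumes 1 roll
Frame 9 starts at roll index 15: rolls=9,0 (sum=9), consumes 2 rolls
Frame 10 starts at roll index 17: 3 remaining rolls

Answer: 0 2 4 6 8 10 12 14 15 17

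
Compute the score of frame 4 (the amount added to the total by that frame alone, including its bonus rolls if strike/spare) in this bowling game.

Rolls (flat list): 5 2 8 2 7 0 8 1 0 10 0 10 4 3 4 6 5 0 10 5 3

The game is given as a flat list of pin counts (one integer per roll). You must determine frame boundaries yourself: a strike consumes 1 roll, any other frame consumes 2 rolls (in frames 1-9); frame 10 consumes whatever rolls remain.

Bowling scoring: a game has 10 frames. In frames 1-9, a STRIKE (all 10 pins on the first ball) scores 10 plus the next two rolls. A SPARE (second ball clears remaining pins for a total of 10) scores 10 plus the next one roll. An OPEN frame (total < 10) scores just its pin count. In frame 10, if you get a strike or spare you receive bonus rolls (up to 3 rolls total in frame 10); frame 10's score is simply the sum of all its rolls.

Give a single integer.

Answer: 9

Derivation:
Frame 1: OPEN (5+2=7). Cumulative: 7
Frame 2: SPARE (8+2=10). 10 + next roll (7) = 17. Cumulative: 24
Frame 3: OPEN (7+0=7). Cumulative: 31
Frame 4: OPEN (8+1=9). Cumulative: 40
Frame 5: SPARE (0+10=10). 10 + next roll (0) = 10. Cumulative: 50
Frame 6: SPARE (0+10=10). 10 + next roll (4) = 14. Cumulative: 64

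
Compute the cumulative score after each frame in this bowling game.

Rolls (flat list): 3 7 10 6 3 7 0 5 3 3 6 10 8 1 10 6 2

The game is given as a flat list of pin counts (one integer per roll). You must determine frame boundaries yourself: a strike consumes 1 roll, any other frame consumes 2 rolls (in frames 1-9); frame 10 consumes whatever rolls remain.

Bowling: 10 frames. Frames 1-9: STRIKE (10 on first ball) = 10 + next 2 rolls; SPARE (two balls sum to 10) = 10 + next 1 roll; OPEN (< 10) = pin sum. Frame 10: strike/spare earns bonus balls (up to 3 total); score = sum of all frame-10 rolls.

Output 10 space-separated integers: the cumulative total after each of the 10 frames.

Answer: 20 39 48 55 63 72 91 100 118 126

Derivation:
Frame 1: SPARE (3+7=10). 10 + next roll (10) = 20. Cumulative: 20
Frame 2: STRIKE. 10 + next two rolls (6+3) = 19. Cumulative: 39
Frame 3: OPEN (6+3=9). Cumulative: 48
Frame 4: OPEN (7+0=7). Cumulative: 55
Frame 5: OPEN (5+3=8). Cumulative: 63
Frame 6: OPEN (3+6=9). Cumulative: 72
Frame 7: STRIKE. 10 + next two rolls (8+1) = 19. Cumulative: 91
Frame 8: OPEN (8+1=9). Cumulative: 100
Frame 9: STRIKE. 10 + next two rolls (6+2) = 18. Cumulative: 118
Frame 10: OPEN. Sum of all frame-10 rolls (6+2) = 8. Cumulative: 126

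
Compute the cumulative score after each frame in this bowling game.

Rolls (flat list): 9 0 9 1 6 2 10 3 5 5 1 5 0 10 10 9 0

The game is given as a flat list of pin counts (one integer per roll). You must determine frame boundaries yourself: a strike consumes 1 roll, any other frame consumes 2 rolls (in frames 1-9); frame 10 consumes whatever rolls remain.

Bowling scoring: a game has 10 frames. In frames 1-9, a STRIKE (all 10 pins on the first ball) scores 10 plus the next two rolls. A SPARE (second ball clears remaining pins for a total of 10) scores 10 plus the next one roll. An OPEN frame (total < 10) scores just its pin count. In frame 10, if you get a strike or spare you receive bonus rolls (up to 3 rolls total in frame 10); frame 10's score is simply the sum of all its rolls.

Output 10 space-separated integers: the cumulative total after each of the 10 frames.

Answer: 9 25 33 51 59 65 70 99 118 127

Derivation:
Frame 1: OPEN (9+0=9). Cumulative: 9
Frame 2: SPARE (9+1=10). 10 + next roll (6) = 16. Cumulative: 25
Frame 3: OPEN (6+2=8). Cumulative: 33
Frame 4: STRIKE. 10 + next two rolls (3+5) = 18. Cumulative: 51
Frame 5: OPEN (3+5=8). Cumulative: 59
Frame 6: OPEN (5+1=6). Cumulative: 65
Frame 7: OPEN (5+0=5). Cumulative: 70
Frame 8: STRIKE. 10 + next two rolls (10+9) = 29. Cumulative: 99
Frame 9: STRIKE. 10 + next two rolls (9+0) = 19. Cumulative: 118
Frame 10: OPEN. Sum of all frame-10 rolls (9+0) = 9. Cumulative: 127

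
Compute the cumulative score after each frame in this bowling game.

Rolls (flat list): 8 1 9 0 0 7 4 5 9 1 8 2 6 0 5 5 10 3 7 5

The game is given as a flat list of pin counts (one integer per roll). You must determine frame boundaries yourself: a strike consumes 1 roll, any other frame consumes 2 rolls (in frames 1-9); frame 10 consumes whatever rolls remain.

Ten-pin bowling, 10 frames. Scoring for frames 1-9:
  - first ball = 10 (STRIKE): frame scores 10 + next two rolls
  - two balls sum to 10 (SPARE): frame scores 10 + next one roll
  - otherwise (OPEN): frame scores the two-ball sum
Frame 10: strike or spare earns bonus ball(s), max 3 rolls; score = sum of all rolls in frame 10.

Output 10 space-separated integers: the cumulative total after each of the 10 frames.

Answer: 9 18 25 34 52 68 74 94 114 129

Derivation:
Frame 1: OPEN (8+1=9). Cumulative: 9
Frame 2: OPEN (9+0=9). Cumulative: 18
Frame 3: OPEN (0+7=7). Cumulative: 25
Frame 4: OPEN (4+5=9). Cumulative: 34
Frame 5: SPARE (9+1=10). 10 + next roll (8) = 18. Cumulative: 52
Frame 6: SPARE (8+2=10). 10 + next roll (6) = 16. Cumulative: 68
Frame 7: OPEN (6+0=6). Cumulative: 74
Frame 8: SPARE (5+5=10). 10 + next roll (10) = 20. Cumulative: 94
Frame 9: STRIKE. 10 + next two rolls (3+7) = 20. Cumulative: 114
Frame 10: SPARE. Sum of all frame-10 rolls (3+7+5) = 15. Cumulative: 129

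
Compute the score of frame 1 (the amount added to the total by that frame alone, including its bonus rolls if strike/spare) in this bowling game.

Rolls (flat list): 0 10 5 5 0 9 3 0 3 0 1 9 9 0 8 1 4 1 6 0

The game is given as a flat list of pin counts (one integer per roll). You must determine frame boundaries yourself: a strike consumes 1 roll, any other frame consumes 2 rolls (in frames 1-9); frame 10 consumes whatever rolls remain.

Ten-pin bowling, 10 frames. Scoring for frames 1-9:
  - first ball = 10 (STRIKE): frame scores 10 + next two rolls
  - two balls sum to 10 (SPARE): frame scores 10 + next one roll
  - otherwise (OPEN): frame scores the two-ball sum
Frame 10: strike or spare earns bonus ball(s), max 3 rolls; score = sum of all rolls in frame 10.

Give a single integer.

Frame 1: SPARE (0+10=10). 10 + next roll (5) = 15. Cumulative: 15
Frame 2: SPARE (5+5=10). 10 + next roll (0) = 10. Cumulative: 25
Frame 3: OPEN (0+9=9). Cumulative: 34

Answer: 15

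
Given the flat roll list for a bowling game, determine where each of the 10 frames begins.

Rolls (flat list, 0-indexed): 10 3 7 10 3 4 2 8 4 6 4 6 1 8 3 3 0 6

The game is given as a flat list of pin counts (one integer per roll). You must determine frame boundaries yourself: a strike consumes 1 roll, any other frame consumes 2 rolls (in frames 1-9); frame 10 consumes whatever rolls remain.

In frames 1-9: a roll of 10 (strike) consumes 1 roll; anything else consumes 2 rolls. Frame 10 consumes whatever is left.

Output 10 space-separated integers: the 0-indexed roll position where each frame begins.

Answer: 0 1 3 4 6 8 10 12 14 16

Derivation:
Frame 1 starts at roll index 0: roll=10 (strike), consumes 1 roll
Frame 2 starts at roll index 1: rolls=3,7 (sum=10), consumes 2 rolls
Frame 3 starts at roll index 3: roll=10 (strike), consumes 1 roll
Frame 4 starts at roll index 4: rolls=3,4 (sum=7), consumes 2 rolls
Frame 5 starts at roll index 6: rolls=2,8 (sum=10), consumes 2 rolls
Frame 6 starts at roll index 8: rolls=4,6 (sum=10), consumes 2 rolls
Frame 7 starts at roll index 10: rolls=4,6 (sum=10), consumes 2 rolls
Frame 8 starts at roll index 12: rolls=1,8 (sum=9), consumes 2 rolls
Frame 9 starts at roll index 14: rolls=3,3 (sum=6), consumes 2 rolls
Frame 10 starts at roll index 16: 2 remaining rolls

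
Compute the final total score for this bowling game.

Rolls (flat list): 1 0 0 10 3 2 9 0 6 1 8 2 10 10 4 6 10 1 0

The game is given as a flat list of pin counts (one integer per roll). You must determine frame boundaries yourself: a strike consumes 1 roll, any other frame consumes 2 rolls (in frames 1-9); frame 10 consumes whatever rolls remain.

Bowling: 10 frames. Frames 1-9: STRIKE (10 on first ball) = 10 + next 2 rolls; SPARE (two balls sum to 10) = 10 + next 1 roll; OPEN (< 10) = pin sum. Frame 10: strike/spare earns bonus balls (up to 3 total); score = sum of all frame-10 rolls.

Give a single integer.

Frame 1: OPEN (1+0=1). Cumulative: 1
Frame 2: SPARE (0+10=10). 10 + next roll (3) = 13. Cumulative: 14
Frame 3: OPEN (3+2=5). Cumulative: 19
Frame 4: OPEN (9+0=9). Cumulative: 28
Frame 5: OPEN (6+1=7). Cumulative: 35
Frame 6: SPARE (8+2=10). 10 + next roll (10) = 20. Cumulative: 55
Frame 7: STRIKE. 10 + next two rolls (10+4) = 24. Cumulative: 79
Frame 8: STRIKE. 10 + next two rolls (4+6) = 20. Cumulative: 99
Frame 9: SPARE (4+6=10). 10 + next roll (10) = 20. Cumulative: 119
Frame 10: STRIKE. Sum of all frame-10 rolls (10+1+0) = 11. Cumulative: 130

Answer: 130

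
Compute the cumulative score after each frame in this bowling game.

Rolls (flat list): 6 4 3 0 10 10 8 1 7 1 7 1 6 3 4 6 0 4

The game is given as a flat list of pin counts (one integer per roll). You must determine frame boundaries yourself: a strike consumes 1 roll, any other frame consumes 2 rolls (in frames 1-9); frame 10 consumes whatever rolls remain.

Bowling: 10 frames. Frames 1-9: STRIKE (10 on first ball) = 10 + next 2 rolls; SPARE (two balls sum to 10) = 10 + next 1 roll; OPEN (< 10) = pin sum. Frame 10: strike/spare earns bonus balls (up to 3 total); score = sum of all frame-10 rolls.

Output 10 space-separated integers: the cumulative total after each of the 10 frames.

Answer: 13 16 44 63 72 80 88 97 107 111

Derivation:
Frame 1: SPARE (6+4=10). 10 + next roll (3) = 13. Cumulative: 13
Frame 2: OPEN (3+0=3). Cumulative: 16
Frame 3: STRIKE. 10 + next two rolls (10+8) = 28. Cumulative: 44
Frame 4: STRIKE. 10 + next two rolls (8+1) = 19. Cumulative: 63
Frame 5: OPEN (8+1=9). Cumulative: 72
Frame 6: OPEN (7+1=8). Cumulative: 80
Frame 7: OPEN (7+1=8). Cumulative: 88
Frame 8: OPEN (6+3=9). Cumulative: 97
Frame 9: SPARE (4+6=10). 10 + next roll (0) = 10. Cumulative: 107
Frame 10: OPEN. Sum of all frame-10 rolls (0+4) = 4. Cumulative: 111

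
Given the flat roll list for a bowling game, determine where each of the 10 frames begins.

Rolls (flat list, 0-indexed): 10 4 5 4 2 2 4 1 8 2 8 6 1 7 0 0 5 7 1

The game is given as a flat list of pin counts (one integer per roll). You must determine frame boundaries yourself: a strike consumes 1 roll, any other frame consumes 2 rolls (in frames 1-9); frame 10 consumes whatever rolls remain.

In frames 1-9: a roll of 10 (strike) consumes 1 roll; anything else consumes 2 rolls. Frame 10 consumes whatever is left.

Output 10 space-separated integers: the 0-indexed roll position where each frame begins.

Answer: 0 1 3 5 7 9 11 13 15 17

Derivation:
Frame 1 starts at roll index 0: roll=10 (strike), consumes 1 roll
Frame 2 starts at roll index 1: rolls=4,5 (sum=9), consumes 2 rolls
Frame 3 starts at roll index 3: rolls=4,2 (sum=6), consumes 2 rolls
Frame 4 starts at roll index 5: rolls=2,4 (sum=6), consumes 2 rolls
Frame 5 starts at roll index 7: rolls=1,8 (sum=9), consumes 2 rolls
Frame 6 starts at roll index 9: rolls=2,8 (sum=10), consumes 2 rolls
Frame 7 starts at roll index 11: rolls=6,1 (sum=7), consumes 2 rolls
Frame 8 starts at roll index 13: rolls=7,0 (sum=7), consumes 2 rolls
Frame 9 starts at roll index 15: rolls=0,5 (sum=5), consumes 2 rolls
Frame 10 starts at roll index 17: 2 remaining rolls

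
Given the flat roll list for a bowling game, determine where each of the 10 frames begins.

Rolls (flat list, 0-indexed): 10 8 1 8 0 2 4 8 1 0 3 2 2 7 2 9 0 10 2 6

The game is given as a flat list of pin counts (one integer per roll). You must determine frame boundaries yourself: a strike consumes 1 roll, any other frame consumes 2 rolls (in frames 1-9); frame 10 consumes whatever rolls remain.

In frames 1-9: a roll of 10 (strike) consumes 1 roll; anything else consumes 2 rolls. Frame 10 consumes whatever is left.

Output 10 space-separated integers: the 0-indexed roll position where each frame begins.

Frame 1 starts at roll index 0: roll=10 (strike), consumes 1 roll
Frame 2 starts at roll index 1: rolls=8,1 (sum=9), consumes 2 rolls
Frame 3 starts at roll index 3: rolls=8,0 (sum=8), consumes 2 rolls
Frame 4 starts at roll index 5: rolls=2,4 (sum=6), consumes 2 rolls
Frame 5 starts at roll index 7: rolls=8,1 (sum=9), consumes 2 rolls
Frame 6 starts at roll index 9: rolls=0,3 (sum=3), consumes 2 rolls
Frame 7 starts at roll index 11: rolls=2,2 (sum=4), consumes 2 rolls
Frame 8 starts at roll index 13: rolls=7,2 (sum=9), consumes 2 rolls
Frame 9 starts at roll index 15: rolls=9,0 (sum=9), consumes 2 rolls
Frame 10 starts at roll index 17: 3 remaining rolls

Answer: 0 1 3 5 7 9 11 13 15 17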